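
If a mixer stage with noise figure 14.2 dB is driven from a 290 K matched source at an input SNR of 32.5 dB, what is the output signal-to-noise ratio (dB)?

18.3 dB

By definition F = SNR_in/SNR_out, so in dB: SNR_out = SNR_in − NF
SNR_out = 32.5 − 14.2 = 18.3 dB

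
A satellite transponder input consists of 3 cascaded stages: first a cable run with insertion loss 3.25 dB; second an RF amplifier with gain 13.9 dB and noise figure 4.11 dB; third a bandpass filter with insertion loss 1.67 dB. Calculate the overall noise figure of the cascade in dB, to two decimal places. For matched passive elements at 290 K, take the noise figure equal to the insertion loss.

Convert to linear (a loss of L dB is a gain of −L dB): F_i = 10^(NF_i/10), G_i = 10^(G_i,dB/10)
  Stage 1: F_1 = 10^(3.25/10) = 2.113, G_1 = 10^(−3.25/10) = 0.4732
  Stage 2: F_2 = 10^(4.11/10) = 2.576, G_2 = 10^(13.9/10) = 24.55
  Stage 3: F_3 = 10^(1.67/10) = 1.469, G_3 = 10^(−1.67/10) = 0.6808
Friis cascade:
  F = 2.113 + (2.576 − 1)/0.4732 + (1.469 − 1)/11.61 = 5.485
NF = 10 log₁₀(5.485) = 7.39 dB

7.39 dB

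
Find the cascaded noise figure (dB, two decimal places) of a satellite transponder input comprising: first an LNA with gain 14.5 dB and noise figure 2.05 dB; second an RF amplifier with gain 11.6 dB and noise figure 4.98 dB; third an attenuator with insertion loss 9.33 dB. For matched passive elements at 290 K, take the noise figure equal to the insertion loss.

Convert to linear (a loss of L dB is a gain of −L dB): F_i = 10^(NF_i/10), G_i = 10^(G_i,dB/10)
  Stage 1: F_1 = 10^(2.05/10) = 1.603, G_1 = 10^(14.5/10) = 28.18
  Stage 2: F_2 = 10^(4.98/10) = 3.148, G_2 = 10^(11.6/10) = 14.45
  Stage 3: F_3 = 10^(9.33/10) = 8.570, G_3 = 10^(−9.33/10) = 0.1167
Friis cascade:
  F = 1.603 + (3.148 − 1)/28.18 + (8.570 − 1)/407.4 = 1.698
NF = 10 log₁₀(1.698) = 2.30 dB

2.30 dB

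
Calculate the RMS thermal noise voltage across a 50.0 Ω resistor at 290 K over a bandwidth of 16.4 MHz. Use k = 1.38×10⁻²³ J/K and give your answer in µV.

3.62 µV

V_n = √(4kTRB)
4kTRB = 4 × 1.38×10⁻²³ × 290 × 5.00×10¹ × 1.64×10⁷ = 1.31×10⁻¹¹ V²
V_n = √(1.31×10⁻¹¹) = 3.62×10⁻⁶ V = 3.62 µV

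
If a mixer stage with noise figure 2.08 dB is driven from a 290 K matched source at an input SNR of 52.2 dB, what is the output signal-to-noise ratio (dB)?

By definition F = SNR_in/SNR_out, so in dB: SNR_out = SNR_in − NF
SNR_out = 52.2 − 2.08 = 50.12 dB

50.12 dB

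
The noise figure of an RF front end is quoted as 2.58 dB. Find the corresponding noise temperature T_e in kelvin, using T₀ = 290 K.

F = 10^(2.58/10) = 1.81134
T_e = (F − 1)·T₀ = (1.81134 − 1) × 290 = 235 K

235 K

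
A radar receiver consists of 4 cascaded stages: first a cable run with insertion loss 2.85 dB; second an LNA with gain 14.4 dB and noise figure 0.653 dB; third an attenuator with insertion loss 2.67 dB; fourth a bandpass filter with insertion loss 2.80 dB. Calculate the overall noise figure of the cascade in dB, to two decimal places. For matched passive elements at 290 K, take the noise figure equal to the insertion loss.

Convert to linear (a loss of L dB is a gain of −L dB): F_i = 10^(NF_i/10), G_i = 10^(G_i,dB/10)
  Stage 1: F_1 = 10^(2.85/10) = 1.928, G_1 = 10^(−2.85/10) = 0.5188
  Stage 2: F_2 = 10^(0.653/10) = 1.162, G_2 = 10^(14.4/10) = 27.54
  Stage 3: F_3 = 10^(2.67/10) = 1.849, G_3 = 10^(−2.67/10) = 0.5408
  Stage 4: F_4 = 10^(2.80/10) = 1.905, G_4 = 10^(−2.80/10) = 0.5248
Friis cascade:
  F = 1.928 + (1.162 − 1)/0.5188 + (1.849 − 1)/14.29 + (1.905 − 1)/7.727 = 2.417
NF = 10 log₁₀(2.417) = 3.83 dB

3.83 dB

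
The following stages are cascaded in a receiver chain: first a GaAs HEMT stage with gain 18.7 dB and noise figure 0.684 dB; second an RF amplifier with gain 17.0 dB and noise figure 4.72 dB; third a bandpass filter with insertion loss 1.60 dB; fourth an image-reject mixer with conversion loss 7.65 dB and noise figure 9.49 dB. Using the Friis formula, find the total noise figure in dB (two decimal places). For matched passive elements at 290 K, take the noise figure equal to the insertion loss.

0.79 dB

Convert to linear (a loss of L dB is a gain of −L dB): F_i = 10^(NF_i/10), G_i = 10^(G_i,dB/10)
  Stage 1: F_1 = 10^(0.684/10) = 1.171, G_1 = 10^(18.7/10) = 74.13
  Stage 2: F_2 = 10^(4.72/10) = 2.965, G_2 = 10^(17.0/10) = 50.12
  Stage 3: F_3 = 10^(1.60/10) = 1.445, G_3 = 10^(−1.60/10) = 0.6918
  Stage 4: F_4 = 10^(9.49/10) = 8.892, G_4 = 10^(−7.65/10) = 0.1718
Friis cascade:
  F = 1.171 + (2.965 − 1)/74.13 + (1.445 − 1)/3715 + (8.892 − 1)/2570 = 1.200
NF = 10 log₁₀(1.200) = 0.79 dB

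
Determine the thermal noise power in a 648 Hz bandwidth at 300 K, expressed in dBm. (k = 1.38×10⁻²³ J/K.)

−145.7 dBm

P_n = kTB = 1.38×10⁻²³ × 300 × 6.48×10² = 2.68×10⁻¹⁸ W
In dBm: 10 log₁₀(2.68×10⁻¹⁸ / 10⁻³) = −145.7 dBm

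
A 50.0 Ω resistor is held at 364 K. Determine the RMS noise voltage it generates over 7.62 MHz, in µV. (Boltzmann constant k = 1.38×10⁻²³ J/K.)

2.77 µV

V_n = √(4kTRB)
4kTRB = 4 × 1.38×10⁻²³ × 364 × 5.00×10¹ × 7.62×10⁶ = 7.66×10⁻¹² V²
V_n = √(7.66×10⁻¹²) = 2.77×10⁻⁶ V = 2.77 µV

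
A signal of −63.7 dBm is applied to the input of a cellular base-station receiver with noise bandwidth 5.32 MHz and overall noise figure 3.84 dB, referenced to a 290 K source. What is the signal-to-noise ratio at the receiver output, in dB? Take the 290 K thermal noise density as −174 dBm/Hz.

39.2 dB

Noise floor: N = −174 + 10 log₁₀(B) + NF
10 log₁₀(5.32×10⁶) = 67.26 dB
N = −174 + 67.26 + 3.84 = −102.90 dBm
SNR = P_sig − N = −63.7 − (−102.90) = 39.20 dB → 39.2 dB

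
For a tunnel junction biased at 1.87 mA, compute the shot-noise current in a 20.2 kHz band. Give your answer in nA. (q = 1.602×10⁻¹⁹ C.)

3.48 nA

I_n = √(2qI·B)
2qI·B = 2 × 1.602×10⁻¹⁹ × 1.87×10⁻³ × 2.02×10⁴ = 1.21×10⁻¹⁷ A²
I_n = √(1.21×10⁻¹⁷) = 3.48×10⁻⁹ A = 3.48 nA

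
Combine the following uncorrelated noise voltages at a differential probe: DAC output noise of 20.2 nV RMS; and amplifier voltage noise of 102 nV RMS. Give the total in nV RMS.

104 nV

Uncorrelated sources add in power (mean-square): V_tot = √(ΣV_i²)
V_tot = √[(2.02×10⁻⁸)² + (1.02×10⁻⁷)²] = 1.04×10⁻⁷ V = 104 nV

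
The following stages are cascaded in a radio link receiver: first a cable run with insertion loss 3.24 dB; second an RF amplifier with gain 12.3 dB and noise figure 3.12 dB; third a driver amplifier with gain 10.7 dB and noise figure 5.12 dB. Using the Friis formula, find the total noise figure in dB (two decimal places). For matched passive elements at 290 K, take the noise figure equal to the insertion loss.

6.63 dB

Convert to linear (a loss of L dB is a gain of −L dB): F_i = 10^(NF_i/10), G_i = 10^(G_i,dB/10)
  Stage 1: F_1 = 10^(3.24/10) = 2.109, G_1 = 10^(−3.24/10) = 0.4742
  Stage 2: F_2 = 10^(3.12/10) = 2.051, G_2 = 10^(12.3/10) = 16.98
  Stage 3: F_3 = 10^(5.12/10) = 3.251, G_3 = 10^(10.7/10) = 11.75
Friis cascade:
  F = 2.109 + (2.051 − 1)/0.4742 + (3.251 − 1)/8.054 = 4.605
NF = 10 log₁₀(4.605) = 6.63 dB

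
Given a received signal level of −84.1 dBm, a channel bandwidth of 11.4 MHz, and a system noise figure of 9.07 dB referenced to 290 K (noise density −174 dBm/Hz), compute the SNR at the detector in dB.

10.3 dB

Noise floor: N = −174 + 10 log₁₀(B) + NF
10 log₁₀(1.14×10⁷) = 70.57 dB
N = −174 + 70.57 + 9.07 = −94.36 dBm
SNR = P_sig − N = −84.1 − (−94.36) = 10.26 dB → 10.3 dB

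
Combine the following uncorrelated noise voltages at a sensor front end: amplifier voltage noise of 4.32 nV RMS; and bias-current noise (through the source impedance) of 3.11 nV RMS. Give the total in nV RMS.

5.32 nV

Uncorrelated sources add in power (mean-square): V_tot = √(ΣV_i²)
V_tot = √[(4.32×10⁻⁹)² + (3.11×10⁻⁹)²] = 5.32×10⁻⁹ V = 5.32 nV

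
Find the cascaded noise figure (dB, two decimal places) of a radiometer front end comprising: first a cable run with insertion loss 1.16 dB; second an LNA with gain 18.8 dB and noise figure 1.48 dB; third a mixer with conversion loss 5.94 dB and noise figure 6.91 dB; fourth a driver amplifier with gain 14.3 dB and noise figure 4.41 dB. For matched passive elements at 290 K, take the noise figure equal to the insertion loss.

Convert to linear (a loss of L dB is a gain of −L dB): F_i = 10^(NF_i/10), G_i = 10^(G_i,dB/10)
  Stage 1: F_1 = 10^(1.16/10) = 1.306, G_1 = 10^(−1.16/10) = 0.7656
  Stage 2: F_2 = 10^(1.48/10) = 1.406, G_2 = 10^(18.8/10) = 75.86
  Stage 3: F_3 = 10^(6.91/10) = 4.909, G_3 = 10^(−5.94/10) = 0.2547
  Stage 4: F_4 = 10^(4.41/10) = 2.761, G_4 = 10^(14.3/10) = 26.92
Friis cascade:
  F = 1.306 + (1.406 − 1)/0.7656 + (4.909 − 1)/58.08 + (2.761 − 1)/14.79 = 2.023
NF = 10 log₁₀(2.023) = 3.06 dB

3.06 dB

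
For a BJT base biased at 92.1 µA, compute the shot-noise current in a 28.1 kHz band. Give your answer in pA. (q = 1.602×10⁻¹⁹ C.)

911 pA

I_n = √(2qI·B)
2qI·B = 2 × 1.602×10⁻¹⁹ × 9.21×10⁻⁵ × 2.81×10⁴ = 8.29×10⁻¹⁹ A²
I_n = √(8.29×10⁻¹⁹) = 9.11×10⁻¹⁰ A = 911 pA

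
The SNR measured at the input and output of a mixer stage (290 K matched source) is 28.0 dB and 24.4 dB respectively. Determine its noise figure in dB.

3.6 dB

NF (dB) = SNR_in(dB) − SNR_out(dB) when the source is at T₀
NF = 28.0 − 24.4 = 3.6 dB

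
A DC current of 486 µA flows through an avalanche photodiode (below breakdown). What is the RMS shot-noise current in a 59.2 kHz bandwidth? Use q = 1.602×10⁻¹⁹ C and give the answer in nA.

I_n = √(2qI·B)
2qI·B = 2 × 1.602×10⁻¹⁹ × 4.86×10⁻⁴ × 5.92×10⁴ = 9.22×10⁻¹⁸ A²
I_n = √(9.22×10⁻¹⁸) = 3.04×10⁻⁹ A = 3.04 nA

3.04 nA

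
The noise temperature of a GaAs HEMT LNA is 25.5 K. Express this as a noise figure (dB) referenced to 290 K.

F = 1 + T_e/T₀ = 1 + 25.5/290 = 1.08793
NF = 10 log₁₀(1.08793) = 0.366 dB

0.366 dB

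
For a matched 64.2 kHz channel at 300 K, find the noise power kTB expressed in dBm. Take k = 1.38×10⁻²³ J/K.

P_n = kTB = 1.38×10⁻²³ × 300 × 6.42×10⁴ = 2.66×10⁻¹⁶ W
In dBm: 10 log₁₀(2.66×10⁻¹⁶ / 10⁻³) = −125.8 dBm

−125.8 dBm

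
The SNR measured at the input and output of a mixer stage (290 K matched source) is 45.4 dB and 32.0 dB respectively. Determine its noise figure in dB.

NF (dB) = SNR_in(dB) − SNR_out(dB) when the source is at T₀
NF = 45.4 − 32.0 = 13.4 dB

13.4 dB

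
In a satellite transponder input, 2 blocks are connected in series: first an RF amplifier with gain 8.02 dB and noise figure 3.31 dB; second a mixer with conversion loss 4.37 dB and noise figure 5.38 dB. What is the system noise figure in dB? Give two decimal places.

4.03 dB

Convert to linear (a loss of L dB is a gain of −L dB): F_i = 10^(NF_i/10), G_i = 10^(G_i,dB/10)
  Stage 1: F_1 = 10^(3.31/10) = 2.143, G_1 = 10^(8.02/10) = 6.339
  Stage 2: F_2 = 10^(5.38/10) = 3.451, G_2 = 10^(−4.37/10) = 0.3656
Friis cascade:
  F = 2.143 + (3.451 − 1)/6.339 = 2.530
NF = 10 log₁₀(2.530) = 4.03 dB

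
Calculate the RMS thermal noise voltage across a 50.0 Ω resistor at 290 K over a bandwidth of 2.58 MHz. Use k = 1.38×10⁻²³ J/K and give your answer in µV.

1.44 µV

V_n = √(4kTRB)
4kTRB = 4 × 1.38×10⁻²³ × 290 × 5.00×10¹ × 2.58×10⁶ = 2.07×10⁻¹² V²
V_n = √(2.07×10⁻¹²) = 1.44×10⁻⁶ V = 1.44 µV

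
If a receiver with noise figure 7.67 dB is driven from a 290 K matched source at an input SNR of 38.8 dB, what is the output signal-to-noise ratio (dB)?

By definition F = SNR_in/SNR_out, so in dB: SNR_out = SNR_in − NF
SNR_out = 38.8 − 7.67 = 31.13 dB

31.13 dB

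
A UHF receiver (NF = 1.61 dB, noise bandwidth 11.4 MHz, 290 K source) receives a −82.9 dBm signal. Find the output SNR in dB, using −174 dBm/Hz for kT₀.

Noise floor: N = −174 + 10 log₁₀(B) + NF
10 log₁₀(1.14×10⁷) = 70.57 dB
N = −174 + 70.57 + 1.61 = −101.82 dBm
SNR = P_sig − N = −82.9 − (−101.82) = 18.92 dB → 18.9 dB

18.9 dB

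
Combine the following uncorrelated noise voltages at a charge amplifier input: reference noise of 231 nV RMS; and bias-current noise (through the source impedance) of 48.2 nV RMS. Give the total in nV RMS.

Uncorrelated sources add in power (mean-square): V_tot = √(ΣV_i²)
V_tot = √[(2.31×10⁻⁷)² + (4.82×10⁻⁸)²] = 2.36×10⁻⁷ V = 236 nV

236 nV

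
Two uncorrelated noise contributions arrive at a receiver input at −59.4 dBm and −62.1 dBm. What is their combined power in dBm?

−57.5 dBm

Convert to linear, add, convert back:
P₁ = 1.15×10⁻⁹ W, P₂ = 6.17×10⁻¹⁰ W
P_tot = 1.76×10⁻⁹ W → 10 log₁₀(P_tot / 10⁻³) = −57.5 dBm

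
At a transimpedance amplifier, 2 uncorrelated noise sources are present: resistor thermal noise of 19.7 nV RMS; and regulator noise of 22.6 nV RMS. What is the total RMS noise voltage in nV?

30.0 nV

Uncorrelated sources add in power (mean-square): V_tot = √(ΣV_i²)
V_tot = √[(1.97×10⁻⁸)² + (2.26×10⁻⁸)²] = 3.00×10⁻⁸ V = 30.0 nV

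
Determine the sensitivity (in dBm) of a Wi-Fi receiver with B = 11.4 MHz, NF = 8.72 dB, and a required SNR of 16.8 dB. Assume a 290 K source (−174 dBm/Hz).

Sensitivity = −174 + 10 log₁₀(B) + NF + SNR_min
= −174 + 70.57 + 8.72 + 16.8
= −77.91 dBm → −77.9 dBm

−77.9 dBm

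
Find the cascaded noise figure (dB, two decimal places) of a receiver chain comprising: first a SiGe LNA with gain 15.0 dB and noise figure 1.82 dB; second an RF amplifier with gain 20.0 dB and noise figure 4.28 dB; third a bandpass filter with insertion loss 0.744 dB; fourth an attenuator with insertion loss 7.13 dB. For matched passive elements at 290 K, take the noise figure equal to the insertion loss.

1.97 dB

Convert to linear (a loss of L dB is a gain of −L dB): F_i = 10^(NF_i/10), G_i = 10^(G_i,dB/10)
  Stage 1: F_1 = 10^(1.82/10) = 1.521, G_1 = 10^(15.0/10) = 31.62
  Stage 2: F_2 = 10^(4.28/10) = 2.679, G_2 = 10^(20.0/10) = 100.0
  Stage 3: F_3 = 10^(0.744/10) = 1.187, G_3 = 10^(−0.744/10) = 0.8426
  Stage 4: F_4 = 10^(7.13/10) = 5.164, G_4 = 10^(−7.13/10) = 0.1936
Friis cascade:
  F = 1.521 + (2.679 − 1)/31.62 + (1.187 − 1)/3162 + (5.164 − 1)/2664 = 1.575
NF = 10 log₁₀(1.575) = 1.97 dB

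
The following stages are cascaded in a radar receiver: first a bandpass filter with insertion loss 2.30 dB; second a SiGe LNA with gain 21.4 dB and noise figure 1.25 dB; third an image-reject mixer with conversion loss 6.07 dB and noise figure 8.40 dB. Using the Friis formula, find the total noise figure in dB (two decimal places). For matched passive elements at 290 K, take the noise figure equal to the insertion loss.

3.69 dB

Convert to linear (a loss of L dB is a gain of −L dB): F_i = 10^(NF_i/10), G_i = 10^(G_i,dB/10)
  Stage 1: F_1 = 10^(2.30/10) = 1.698, G_1 = 10^(−2.30/10) = 0.5888
  Stage 2: F_2 = 10^(1.25/10) = 1.334, G_2 = 10^(21.4/10) = 138.0
  Stage 3: F_3 = 10^(8.40/10) = 6.918, G_3 = 10^(−6.07/10) = 0.2472
Friis cascade:
  F = 1.698 + (1.334 − 1)/0.5888 + (6.918 − 1)/81.28 = 2.337
NF = 10 log₁₀(2.337) = 3.69 dB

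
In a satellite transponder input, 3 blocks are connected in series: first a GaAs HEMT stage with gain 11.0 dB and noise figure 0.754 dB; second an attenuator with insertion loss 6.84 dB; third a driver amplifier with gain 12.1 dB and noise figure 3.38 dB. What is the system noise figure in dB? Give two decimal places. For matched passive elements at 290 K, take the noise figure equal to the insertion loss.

Convert to linear (a loss of L dB is a gain of −L dB): F_i = 10^(NF_i/10), G_i = 10^(G_i,dB/10)
  Stage 1: F_1 = 10^(0.754/10) = 1.190, G_1 = 10^(11.0/10) = 12.59
  Stage 2: F_2 = 10^(6.84/10) = 4.831, G_2 = 10^(−6.84/10) = 0.2070
  Stage 3: F_3 = 10^(3.38/10) = 2.178, G_3 = 10^(12.1/10) = 16.22
Friis cascade:
  F = 1.190 + (4.831 − 1)/12.59 + (2.178 − 1)/2.606 = 1.946
NF = 10 log₁₀(1.946) = 2.89 dB

2.89 dB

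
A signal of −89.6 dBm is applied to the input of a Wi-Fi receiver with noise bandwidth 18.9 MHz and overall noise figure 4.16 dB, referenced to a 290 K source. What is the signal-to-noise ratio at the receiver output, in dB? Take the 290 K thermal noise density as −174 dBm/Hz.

7.5 dB

Noise floor: N = −174 + 10 log₁₀(B) + NF
10 log₁₀(1.89×10⁷) = 72.76 dB
N = −174 + 72.76 + 4.16 = −97.08 dBm
SNR = P_sig − N = −89.6 − (−97.08) = 7.48 dB → 7.5 dB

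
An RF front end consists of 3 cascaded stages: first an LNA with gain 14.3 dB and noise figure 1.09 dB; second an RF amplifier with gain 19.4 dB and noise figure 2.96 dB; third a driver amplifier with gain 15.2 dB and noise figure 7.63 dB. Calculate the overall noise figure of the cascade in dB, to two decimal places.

1.22 dB

Convert to linear (a loss of L dB is a gain of −L dB): F_i = 10^(NF_i/10), G_i = 10^(G_i,dB/10)
  Stage 1: F_1 = 10^(1.09/10) = 1.285, G_1 = 10^(14.3/10) = 26.92
  Stage 2: F_2 = 10^(2.96/10) = 1.977, G_2 = 10^(19.4/10) = 87.10
  Stage 3: F_3 = 10^(7.63/10) = 5.794, G_3 = 10^(15.2/10) = 33.11
Friis cascade:
  F = 1.285 + (1.977 − 1)/26.92 + (5.794 − 1)/2344 = 1.324
NF = 10 log₁₀(1.324) = 1.22 dB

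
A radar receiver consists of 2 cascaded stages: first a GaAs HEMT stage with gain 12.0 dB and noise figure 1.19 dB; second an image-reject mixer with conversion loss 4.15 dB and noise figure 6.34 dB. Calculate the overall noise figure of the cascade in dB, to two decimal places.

1.83 dB

Convert to linear (a loss of L dB is a gain of −L dB): F_i = 10^(NF_i/10), G_i = 10^(G_i,dB/10)
  Stage 1: F_1 = 10^(1.19/10) = 1.315, G_1 = 10^(12.0/10) = 15.85
  Stage 2: F_2 = 10^(6.34/10) = 4.305, G_2 = 10^(−4.15/10) = 0.3846
Friis cascade:
  F = 1.315 + (4.305 − 1)/15.85 = 1.524
NF = 10 log₁₀(1.524) = 1.83 dB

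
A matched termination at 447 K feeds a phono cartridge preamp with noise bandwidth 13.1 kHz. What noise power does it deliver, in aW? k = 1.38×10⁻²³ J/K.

80.8 aW

P_n = kTB = 1.38×10⁻²³ × 447 × 1.31×10⁴ = 8.08×10⁻¹⁷ W = 80.8 aW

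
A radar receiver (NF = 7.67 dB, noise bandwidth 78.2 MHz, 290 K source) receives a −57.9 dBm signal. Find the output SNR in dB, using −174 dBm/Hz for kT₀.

29.5 dB

Noise floor: N = −174 + 10 log₁₀(B) + NF
10 log₁₀(7.82×10⁷) = 78.93 dB
N = −174 + 78.93 + 7.67 = −87.40 dBm
SNR = P_sig − N = −57.9 − (−87.40) = 29.50 dB → 29.5 dB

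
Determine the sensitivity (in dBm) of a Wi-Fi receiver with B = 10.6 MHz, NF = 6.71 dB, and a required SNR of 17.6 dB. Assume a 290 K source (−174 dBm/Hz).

Sensitivity = −174 + 10 log₁₀(B) + NF + SNR_min
= −174 + 70.25 + 6.71 + 17.6
= −79.44 dBm → −79.4 dBm

−79.4 dBm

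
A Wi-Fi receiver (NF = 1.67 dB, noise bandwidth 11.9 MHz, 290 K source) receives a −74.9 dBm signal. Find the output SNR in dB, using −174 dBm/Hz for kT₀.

26.7 dB

Noise floor: N = −174 + 10 log₁₀(B) + NF
10 log₁₀(1.19×10⁷) = 70.76 dB
N = −174 + 70.76 + 1.67 = −101.57 dBm
SNR = P_sig − N = −74.9 − (−101.57) = 26.67 dB → 26.7 dB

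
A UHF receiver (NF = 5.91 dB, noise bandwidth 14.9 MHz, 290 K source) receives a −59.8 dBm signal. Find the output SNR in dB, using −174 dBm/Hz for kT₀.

Noise floor: N = −174 + 10 log₁₀(B) + NF
10 log₁₀(1.49×10⁷) = 71.73 dB
N = −174 + 71.73 + 5.91 = −96.36 dBm
SNR = P_sig − N = −59.8 − (−96.36) = 36.56 dB → 36.6 dB

36.6 dB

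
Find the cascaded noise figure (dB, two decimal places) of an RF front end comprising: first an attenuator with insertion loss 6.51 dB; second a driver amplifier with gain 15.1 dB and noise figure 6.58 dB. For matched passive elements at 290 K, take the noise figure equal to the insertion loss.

13.09 dB

Convert to linear (a loss of L dB is a gain of −L dB): F_i = 10^(NF_i/10), G_i = 10^(G_i,dB/10)
  Stage 1: F_1 = 10^(6.51/10) = 4.477, G_1 = 10^(−6.51/10) = 0.2234
  Stage 2: F_2 = 10^(6.58/10) = 4.550, G_2 = 10^(15.1/10) = 32.36
Friis cascade:
  F = 4.477 + (4.550 − 1)/0.2234 = 20.37
NF = 10 log₁₀(20.37) = 13.09 dB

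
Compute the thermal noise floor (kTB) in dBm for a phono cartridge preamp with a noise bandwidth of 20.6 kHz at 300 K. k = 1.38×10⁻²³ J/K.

P_n = kTB = 1.38×10⁻²³ × 300 × 2.06×10⁴ = 8.53×10⁻¹⁷ W
In dBm: 10 log₁₀(8.53×10⁻¹⁷ / 10⁻³) = −130.7 dBm

−130.7 dBm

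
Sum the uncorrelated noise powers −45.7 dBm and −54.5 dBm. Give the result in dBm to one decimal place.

−45.2 dBm

Convert to linear, add, convert back:
P₁ = 2.69×10⁻⁸ W, P₂ = 3.55×10⁻⁹ W
P_tot = 3.05×10⁻⁸ W → 10 log₁₀(P_tot / 10⁻³) = −45.2 dBm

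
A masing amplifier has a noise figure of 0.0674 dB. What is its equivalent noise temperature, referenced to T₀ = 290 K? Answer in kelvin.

4.54 K

F = 10^(0.0674/10) = 1.01564
T_e = (F − 1)·T₀ = (1.01564 − 1) × 290 = 4.54 K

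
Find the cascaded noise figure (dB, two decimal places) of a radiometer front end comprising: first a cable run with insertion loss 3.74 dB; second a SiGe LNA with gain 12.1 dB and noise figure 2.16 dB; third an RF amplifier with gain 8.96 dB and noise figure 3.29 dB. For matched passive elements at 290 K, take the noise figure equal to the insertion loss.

6.08 dB

Convert to linear (a loss of L dB is a gain of −L dB): F_i = 10^(NF_i/10), G_i = 10^(G_i,dB/10)
  Stage 1: F_1 = 10^(3.74/10) = 2.366, G_1 = 10^(−3.74/10) = 0.4227
  Stage 2: F_2 = 10^(2.16/10) = 1.644, G_2 = 10^(12.1/10) = 16.22
  Stage 3: F_3 = 10^(3.29/10) = 2.133, G_3 = 10^(8.96/10) = 7.870
Friis cascade:
  F = 2.366 + (1.644 − 1)/0.4227 + (2.133 − 1)/6.855 = 4.056
NF = 10 log₁₀(4.056) = 6.08 dB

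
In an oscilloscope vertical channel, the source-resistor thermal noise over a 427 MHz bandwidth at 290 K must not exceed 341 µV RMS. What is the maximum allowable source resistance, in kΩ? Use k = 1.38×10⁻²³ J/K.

Johnson–Nyquist: V_n = √(4kTRB) ⇒ R = V_n² / (4kTB)
4kTB = 4 × 1.38×10⁻²³ × 290 × 4.27×10⁸ = 6.84×10⁻¹²
R = (3.41×10⁻⁴)² / 6.84×10⁻¹² = 1.70×10⁴ Ω = 17.0 kΩ

17.0 kΩ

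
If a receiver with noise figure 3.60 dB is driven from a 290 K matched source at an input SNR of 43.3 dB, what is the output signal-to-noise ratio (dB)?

39.70 dB

By definition F = SNR_in/SNR_out, so in dB: SNR_out = SNR_in − NF
SNR_out = 43.3 − 3.60 = 39.70 dB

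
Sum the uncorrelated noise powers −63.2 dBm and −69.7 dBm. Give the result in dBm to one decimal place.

−62.3 dBm

Convert to linear, add, convert back:
P₁ = 4.79×10⁻¹⁰ W, P₂ = 1.07×10⁻¹⁰ W
P_tot = 5.86×10⁻¹⁰ W → 10 log₁₀(P_tot / 10⁻³) = −62.3 dBm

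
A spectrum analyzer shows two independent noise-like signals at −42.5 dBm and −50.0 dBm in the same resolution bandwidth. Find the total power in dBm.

Convert to linear, add, convert back:
P₁ = 5.62×10⁻⁸ W, P₂ = 1.00×10⁻⁸ W
P_tot = 6.62×10⁻⁸ W → 10 log₁₀(P_tot / 10⁻³) = −41.8 dBm

−41.8 dBm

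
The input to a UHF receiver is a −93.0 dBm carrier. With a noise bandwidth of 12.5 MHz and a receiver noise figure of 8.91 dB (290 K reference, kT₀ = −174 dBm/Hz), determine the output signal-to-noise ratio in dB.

Noise floor: N = −174 + 10 log₁₀(B) + NF
10 log₁₀(1.25×10⁷) = 70.97 dB
N = −174 + 70.97 + 8.91 = −94.12 dBm
SNR = P_sig − N = −93.0 − (−94.12) = 1.12 dB → 1.1 dB

1.1 dB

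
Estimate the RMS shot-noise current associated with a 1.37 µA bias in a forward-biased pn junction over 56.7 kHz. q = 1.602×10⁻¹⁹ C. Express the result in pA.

158 pA

I_n = √(2qI·B)
2qI·B = 2 × 1.602×10⁻¹⁹ × 1.37×10⁻⁶ × 5.67×10⁴ = 2.49×10⁻²⁰ A²
I_n = √(2.49×10⁻²⁰) = 1.58×10⁻¹⁰ A = 158 pA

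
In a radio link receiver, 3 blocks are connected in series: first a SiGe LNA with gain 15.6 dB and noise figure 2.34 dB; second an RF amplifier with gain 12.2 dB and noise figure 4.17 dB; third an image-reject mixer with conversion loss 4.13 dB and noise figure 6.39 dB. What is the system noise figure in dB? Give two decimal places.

Convert to linear (a loss of L dB is a gain of −L dB): F_i = 10^(NF_i/10), G_i = 10^(G_i,dB/10)
  Stage 1: F_1 = 10^(2.34/10) = 1.714, G_1 = 10^(15.6/10) = 36.31
  Stage 2: F_2 = 10^(4.17/10) = 2.612, G_2 = 10^(12.2/10) = 16.60
  Stage 3: F_3 = 10^(6.39/10) = 4.355, G_3 = 10^(−4.13/10) = 0.3864
Friis cascade:
  F = 1.714 + (2.612 − 1)/36.31 + (4.355 − 1)/602.6 = 1.764
NF = 10 log₁₀(1.764) = 2.46 dB

2.46 dB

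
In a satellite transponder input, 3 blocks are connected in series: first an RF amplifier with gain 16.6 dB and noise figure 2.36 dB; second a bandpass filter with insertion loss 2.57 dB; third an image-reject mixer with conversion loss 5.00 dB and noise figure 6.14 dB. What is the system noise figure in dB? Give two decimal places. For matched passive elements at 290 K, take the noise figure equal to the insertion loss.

Convert to linear (a loss of L dB is a gain of −L dB): F_i = 10^(NF_i/10), G_i = 10^(G_i,dB/10)
  Stage 1: F_1 = 10^(2.36/10) = 1.722, G_1 = 10^(16.6/10) = 45.71
  Stage 2: F_2 = 10^(2.57/10) = 1.807, G_2 = 10^(−2.57/10) = 0.5534
  Stage 3: F_3 = 10^(6.14/10) = 4.111, G_3 = 10^(−5.00/10) = 0.3162
Friis cascade:
  F = 1.722 + (1.807 − 1)/45.71 + (4.111 − 1)/25.29 = 1.863
NF = 10 log₁₀(1.863) = 2.70 dB

2.70 dB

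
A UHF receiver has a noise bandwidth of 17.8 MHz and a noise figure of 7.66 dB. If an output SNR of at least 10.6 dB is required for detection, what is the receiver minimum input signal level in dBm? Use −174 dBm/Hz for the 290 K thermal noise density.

−83.2 dBm

Sensitivity = −174 + 10 log₁₀(B) + NF + SNR_min
= −174 + 72.5 + 7.66 + 10.6
= −83.24 dBm → −83.2 dBm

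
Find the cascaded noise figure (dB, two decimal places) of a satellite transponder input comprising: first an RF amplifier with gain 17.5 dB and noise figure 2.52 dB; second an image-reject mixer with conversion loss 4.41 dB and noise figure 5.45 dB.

Convert to linear (a loss of L dB is a gain of −L dB): F_i = 10^(NF_i/10), G_i = 10^(G_i,dB/10)
  Stage 1: F_1 = 10^(2.52/10) = 1.786, G_1 = 10^(17.5/10) = 56.23
  Stage 2: F_2 = 10^(5.45/10) = 3.508, G_2 = 10^(−4.41/10) = 0.3622
Friis cascade:
  F = 1.786 + (3.508 − 1)/56.23 = 1.831
NF = 10 log₁₀(1.831) = 2.63 dB

2.63 dB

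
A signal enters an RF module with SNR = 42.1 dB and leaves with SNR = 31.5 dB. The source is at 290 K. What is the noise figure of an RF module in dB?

10.6 dB

NF (dB) = SNR_in(dB) − SNR_out(dB) when the source is at T₀
NF = 42.1 − 31.5 = 10.6 dB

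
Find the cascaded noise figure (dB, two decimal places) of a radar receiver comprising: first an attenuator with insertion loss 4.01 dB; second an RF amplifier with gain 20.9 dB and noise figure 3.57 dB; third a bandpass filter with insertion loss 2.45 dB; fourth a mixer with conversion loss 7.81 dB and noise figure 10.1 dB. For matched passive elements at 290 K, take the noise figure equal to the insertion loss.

Convert to linear (a loss of L dB is a gain of −L dB): F_i = 10^(NF_i/10), G_i = 10^(G_i,dB/10)
  Stage 1: F_1 = 10^(4.01/10) = 2.518, G_1 = 10^(−4.01/10) = 0.3972
  Stage 2: F_2 = 10^(3.57/10) = 2.275, G_2 = 10^(20.9/10) = 123.0
  Stage 3: F_3 = 10^(2.45/10) = 1.758, G_3 = 10^(−2.45/10) = 0.5689
  Stage 4: F_4 = 10^(10.1/10) = 10.23, G_4 = 10^(−7.81/10) = 0.1656
Friis cascade:
  F = 2.518 + (2.275 − 1)/0.3972 + (1.758 − 1)/48.87 + (10.23 − 1)/27.80 = 6.076
NF = 10 log₁₀(6.076) = 7.84 dB

7.84 dB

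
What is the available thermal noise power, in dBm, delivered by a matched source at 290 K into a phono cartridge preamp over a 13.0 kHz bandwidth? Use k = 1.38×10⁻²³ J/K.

P_n = kTB = 1.38×10⁻²³ × 290 × 1.30×10⁴ = 5.20×10⁻¹⁷ W
In dBm: 10 log₁₀(5.20×10⁻¹⁷ / 10⁻³) = −132.8 dBm

−132.8 dBm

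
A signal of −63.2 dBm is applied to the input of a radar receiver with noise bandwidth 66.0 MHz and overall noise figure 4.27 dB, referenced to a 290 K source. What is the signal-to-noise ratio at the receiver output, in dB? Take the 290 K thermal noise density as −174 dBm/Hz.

Noise floor: N = −174 + 10 log₁₀(B) + NF
10 log₁₀(6.60×10⁷) = 78.2 dB
N = −174 + 78.2 + 4.27 = −91.53 dBm
SNR = P_sig − N = −63.2 − (−91.53) = 28.33 dB → 28.3 dB

28.3 dB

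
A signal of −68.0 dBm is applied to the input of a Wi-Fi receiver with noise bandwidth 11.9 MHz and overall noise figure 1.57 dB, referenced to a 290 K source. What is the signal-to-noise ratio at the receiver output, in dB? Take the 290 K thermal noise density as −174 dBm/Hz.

33.7 dB

Noise floor: N = −174 + 10 log₁₀(B) + NF
10 log₁₀(1.19×10⁷) = 70.76 dB
N = −174 + 70.76 + 1.57 = −101.67 dBm
SNR = P_sig − N = −68.0 − (−101.67) = 33.67 dB → 33.7 dB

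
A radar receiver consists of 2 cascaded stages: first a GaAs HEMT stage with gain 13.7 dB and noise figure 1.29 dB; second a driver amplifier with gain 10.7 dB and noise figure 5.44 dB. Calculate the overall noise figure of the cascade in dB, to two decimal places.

1.62 dB

Convert to linear (a loss of L dB is a gain of −L dB): F_i = 10^(NF_i/10), G_i = 10^(G_i,dB/10)
  Stage 1: F_1 = 10^(1.29/10) = 1.346, G_1 = 10^(13.7/10) = 23.44
  Stage 2: F_2 = 10^(5.44/10) = 3.499, G_2 = 10^(10.7/10) = 11.75
Friis cascade:
  F = 1.346 + (3.499 − 1)/23.44 = 1.452
NF = 10 log₁₀(1.452) = 1.62 dB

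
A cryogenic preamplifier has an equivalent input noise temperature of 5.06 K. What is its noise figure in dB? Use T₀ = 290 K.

F = 1 + T_e/T₀ = 1 + 5.06/290 = 1.01745
NF = 10 log₁₀(1.01745) = 0.075 dB

0.075 dB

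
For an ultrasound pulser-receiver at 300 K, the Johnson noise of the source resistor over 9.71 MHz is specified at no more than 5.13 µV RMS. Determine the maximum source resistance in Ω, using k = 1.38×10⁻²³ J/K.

Johnson–Nyquist: V_n = √(4kTRB) ⇒ R = V_n² / (4kTB)
4kTB = 4 × 1.38×10⁻²³ × 300 × 9.71×10⁶ = 1.61×10⁻¹³
R = (5.13×10⁻⁶)² / 1.61×10⁻¹³ = 1.64×10² Ω = 164 Ω

164 Ω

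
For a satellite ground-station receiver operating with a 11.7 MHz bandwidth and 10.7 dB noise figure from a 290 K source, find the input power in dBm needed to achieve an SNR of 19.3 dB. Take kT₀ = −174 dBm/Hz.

−73.3 dBm

Sensitivity = −174 + 10 log₁₀(B) + NF + SNR_min
= −174 + 70.68 + 10.7 + 19.3
= −73.32 dBm → −73.3 dBm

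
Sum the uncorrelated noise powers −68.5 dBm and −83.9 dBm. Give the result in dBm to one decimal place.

−68.4 dBm

Convert to linear, add, convert back:
P₁ = 1.41×10⁻¹⁰ W, P₂ = 4.07×10⁻¹² W
P_tot = 1.45×10⁻¹⁰ W → 10 log₁₀(P_tot / 10⁻³) = −68.4 dBm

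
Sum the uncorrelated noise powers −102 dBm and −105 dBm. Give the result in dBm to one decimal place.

Convert to linear, add, convert back:
P₁ = 6.31×10⁻¹⁴ W, P₂ = 3.16×10⁻¹⁴ W
P_tot = 9.47×10⁻¹⁴ W → 10 log₁₀(P_tot / 10⁻³) = −100.2 dBm

−100.2 dBm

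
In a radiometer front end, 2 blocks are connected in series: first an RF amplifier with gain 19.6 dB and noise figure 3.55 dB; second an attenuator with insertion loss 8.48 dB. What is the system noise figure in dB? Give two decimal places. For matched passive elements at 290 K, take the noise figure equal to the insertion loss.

3.68 dB

Convert to linear (a loss of L dB is a gain of −L dB): F_i = 10^(NF_i/10), G_i = 10^(G_i,dB/10)
  Stage 1: F_1 = 10^(3.55/10) = 2.265, G_1 = 10^(19.6/10) = 91.20
  Stage 2: F_2 = 10^(8.48/10) = 7.047, G_2 = 10^(−8.48/10) = 0.1419
Friis cascade:
  F = 2.265 + (7.047 − 1)/91.20 = 2.331
NF = 10 log₁₀(2.331) = 3.68 dB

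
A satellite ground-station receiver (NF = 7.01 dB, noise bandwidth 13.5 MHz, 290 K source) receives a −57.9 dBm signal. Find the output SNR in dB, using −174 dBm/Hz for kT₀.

Noise floor: N = −174 + 10 log₁₀(B) + NF
10 log₁₀(1.35×10⁷) = 71.3 dB
N = −174 + 71.3 + 7.01 = −95.69 dBm
SNR = P_sig − N = −57.9 − (−95.69) = 37.79 dB → 37.8 dB

37.8 dB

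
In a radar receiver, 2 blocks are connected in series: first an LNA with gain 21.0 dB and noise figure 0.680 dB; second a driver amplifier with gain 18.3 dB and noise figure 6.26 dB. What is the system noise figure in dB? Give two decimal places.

Convert to linear (a loss of L dB is a gain of −L dB): F_i = 10^(NF_i/10), G_i = 10^(G_i,dB/10)
  Stage 1: F_1 = 10^(0.680/10) = 1.169, G_1 = 10^(21.0/10) = 125.9
  Stage 2: F_2 = 10^(6.26/10) = 4.227, G_2 = 10^(18.3/10) = 67.61
Friis cascade:
  F = 1.169 + (4.227 − 1)/125.9 = 1.195
NF = 10 log₁₀(1.195) = 0.77 dB

0.77 dB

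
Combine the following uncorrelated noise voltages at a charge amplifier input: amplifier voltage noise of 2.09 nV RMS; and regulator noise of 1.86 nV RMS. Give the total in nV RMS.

Uncorrelated sources add in power (mean-square): V_tot = √(ΣV_i²)
V_tot = √[(2.09×10⁻⁹)² + (1.86×10⁻⁹)²] = 2.80×10⁻⁹ V = 2.80 nV

2.80 nV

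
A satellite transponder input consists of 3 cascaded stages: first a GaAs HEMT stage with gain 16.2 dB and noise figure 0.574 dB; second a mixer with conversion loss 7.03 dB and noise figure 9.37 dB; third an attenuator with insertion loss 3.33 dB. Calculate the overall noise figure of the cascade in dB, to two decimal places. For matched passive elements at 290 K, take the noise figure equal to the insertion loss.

Convert to linear (a loss of L dB is a gain of −L dB): F_i = 10^(NF_i/10), G_i = 10^(G_i,dB/10)
  Stage 1: F_1 = 10^(0.574/10) = 1.141, G_1 = 10^(16.2/10) = 41.69
  Stage 2: F_2 = 10^(9.37/10) = 8.650, G_2 = 10^(−7.03/10) = 0.1982
  Stage 3: F_3 = 10^(3.33/10) = 2.153, G_3 = 10^(−3.33/10) = 0.4645
Friis cascade:
  F = 1.141 + (8.650 − 1)/41.69 + (2.153 − 1)/8.260 = 1.464
NF = 10 log₁₀(1.464) = 1.66 dB

1.66 dB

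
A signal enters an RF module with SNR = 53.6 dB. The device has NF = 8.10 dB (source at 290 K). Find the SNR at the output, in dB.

45.50 dB

By definition F = SNR_in/SNR_out, so in dB: SNR_out = SNR_in − NF
SNR_out = 53.6 − 8.10 = 45.50 dB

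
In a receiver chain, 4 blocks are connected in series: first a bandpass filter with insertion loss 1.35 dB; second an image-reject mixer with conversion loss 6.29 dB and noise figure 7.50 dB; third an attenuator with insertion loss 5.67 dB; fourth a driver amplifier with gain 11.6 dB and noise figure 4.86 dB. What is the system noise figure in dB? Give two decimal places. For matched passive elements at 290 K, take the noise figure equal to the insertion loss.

18.29 dB

Convert to linear (a loss of L dB is a gain of −L dB): F_i = 10^(NF_i/10), G_i = 10^(G_i,dB/10)
  Stage 1: F_1 = 10^(1.35/10) = 1.365, G_1 = 10^(−1.35/10) = 0.7328
  Stage 2: F_2 = 10^(7.50/10) = 5.623, G_2 = 10^(−6.29/10) = 0.2350
  Stage 3: F_3 = 10^(5.67/10) = 3.690, G_3 = 10^(−5.67/10) = 0.2710
  Stage 4: F_4 = 10^(4.86/10) = 3.062, G_4 = 10^(11.6/10) = 14.45
Friis cascade:
  F = 1.365 + (5.623 − 1)/0.7328 + (3.690 − 1)/0.1722 + (3.062 − 1)/0.04667 = 67.48
NF = 10 log₁₀(67.48) = 18.29 dB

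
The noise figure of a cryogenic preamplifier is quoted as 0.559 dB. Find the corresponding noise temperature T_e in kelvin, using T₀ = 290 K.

F = 10^(0.559/10) = 1.13737
T_e = (F − 1)·T₀ = (1.13737 − 1) × 290 = 39.8 K

39.8 K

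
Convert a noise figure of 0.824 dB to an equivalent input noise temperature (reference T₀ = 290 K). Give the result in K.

F = 10^(0.824/10) = 1.20893
T_e = (F − 1)·T₀ = (1.20893 − 1) × 290 = 60.6 K

60.6 K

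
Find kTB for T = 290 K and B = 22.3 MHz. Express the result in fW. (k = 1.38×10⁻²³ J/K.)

P_n = kTB = 1.38×10⁻²³ × 290 × 2.23×10⁷ = 8.92×10⁻¹⁴ W = 89.2 fW

89.2 fW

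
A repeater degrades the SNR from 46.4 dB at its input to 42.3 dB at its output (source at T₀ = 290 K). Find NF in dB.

4.1 dB

NF (dB) = SNR_in(dB) − SNR_out(dB) when the source is at T₀
NF = 46.4 − 42.3 = 4.1 dB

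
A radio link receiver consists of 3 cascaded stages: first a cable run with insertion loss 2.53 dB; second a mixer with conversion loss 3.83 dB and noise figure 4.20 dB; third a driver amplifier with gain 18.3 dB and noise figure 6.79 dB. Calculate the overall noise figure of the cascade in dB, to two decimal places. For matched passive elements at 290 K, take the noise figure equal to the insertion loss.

Convert to linear (a loss of L dB is a gain of −L dB): F_i = 10^(NF_i/10), G_i = 10^(G_i,dB/10)
  Stage 1: F_1 = 10^(2.53/10) = 1.791, G_1 = 10^(−2.53/10) = 0.5585
  Stage 2: F_2 = 10^(4.20/10) = 2.630, G_2 = 10^(−3.83/10) = 0.4140
  Stage 3: F_3 = 10^(6.79/10) = 4.775, G_3 = 10^(18.3/10) = 67.61
Friis cascade:
  F = 1.791 + (2.630 − 1)/0.5585 + (4.775 − 1)/0.2312 = 21.04
NF = 10 log₁₀(21.04) = 13.23 dB

13.23 dB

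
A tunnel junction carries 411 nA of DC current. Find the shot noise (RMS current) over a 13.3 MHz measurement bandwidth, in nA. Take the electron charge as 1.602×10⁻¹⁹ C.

1.32 nA

I_n = √(2qI·B)
2qI·B = 2 × 1.602×10⁻¹⁹ × 4.11×10⁻⁷ × 1.33×10⁷ = 1.75×10⁻¹⁸ A²
I_n = √(1.75×10⁻¹⁸) = 1.32×10⁻⁹ A = 1.32 nA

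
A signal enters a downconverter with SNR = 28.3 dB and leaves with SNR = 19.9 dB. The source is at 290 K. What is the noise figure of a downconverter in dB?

8.4 dB

NF (dB) = SNR_in(dB) − SNR_out(dB) when the source is at T₀
NF = 28.3 − 19.9 = 8.4 dB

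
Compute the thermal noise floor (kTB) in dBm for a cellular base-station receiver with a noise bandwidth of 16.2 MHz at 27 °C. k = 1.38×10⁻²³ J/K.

−101.7 dBm

T = 27 °C + 273.15 = 300.15 K
P_n = kTB = 1.38×10⁻²³ × 300.15 × 1.62×10⁷ = 6.71×10⁻¹⁴ W
In dBm: 10 log₁₀(6.71×10⁻¹⁴ / 10⁻³) = −101.7 dBm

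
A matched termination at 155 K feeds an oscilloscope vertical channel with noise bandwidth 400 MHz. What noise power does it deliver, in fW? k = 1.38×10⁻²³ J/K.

856 fW

P_n = kTB = 1.38×10⁻²³ × 155 × 4.00×10⁸ = 8.56×10⁻¹³ W = 856 fW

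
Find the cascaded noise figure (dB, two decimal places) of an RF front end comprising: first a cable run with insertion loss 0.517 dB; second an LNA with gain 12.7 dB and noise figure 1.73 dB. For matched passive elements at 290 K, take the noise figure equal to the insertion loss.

2.25 dB

Convert to linear (a loss of L dB is a gain of −L dB): F_i = 10^(NF_i/10), G_i = 10^(G_i,dB/10)
  Stage 1: F_1 = 10^(0.517/10) = 1.126, G_1 = 10^(−0.517/10) = 0.8878
  Stage 2: F_2 = 10^(1.73/10) = 1.489, G_2 = 10^(12.7/10) = 18.62
Friis cascade:
  F = 1.126 + (1.489 − 1)/0.8878 = 1.678
NF = 10 log₁₀(1.678) = 2.25 dB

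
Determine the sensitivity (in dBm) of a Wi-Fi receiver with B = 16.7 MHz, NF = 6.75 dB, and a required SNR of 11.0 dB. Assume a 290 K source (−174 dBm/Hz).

Sensitivity = −174 + 10 log₁₀(B) + NF + SNR_min
= −174 + 72.23 + 6.75 + 11.0
= −84.02 dBm → −84.0 dBm

−84.0 dBm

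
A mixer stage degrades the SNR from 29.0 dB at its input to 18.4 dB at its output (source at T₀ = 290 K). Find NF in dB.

NF (dB) = SNR_in(dB) − SNR_out(dB) when the source is at T₀
NF = 29.0 − 18.4 = 10.6 dB

10.6 dB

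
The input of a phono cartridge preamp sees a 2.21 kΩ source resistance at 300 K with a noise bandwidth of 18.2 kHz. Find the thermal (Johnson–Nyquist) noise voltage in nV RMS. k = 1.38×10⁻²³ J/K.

V_n = √(4kTRB)
4kTRB = 4 × 1.38×10⁻²³ × 300 × 2.21×10³ × 1.82×10⁴ = 6.66×10⁻¹³ V²
V_n = √(6.66×10⁻¹³) = 8.16×10⁻⁷ V = 816 nV

816 nV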